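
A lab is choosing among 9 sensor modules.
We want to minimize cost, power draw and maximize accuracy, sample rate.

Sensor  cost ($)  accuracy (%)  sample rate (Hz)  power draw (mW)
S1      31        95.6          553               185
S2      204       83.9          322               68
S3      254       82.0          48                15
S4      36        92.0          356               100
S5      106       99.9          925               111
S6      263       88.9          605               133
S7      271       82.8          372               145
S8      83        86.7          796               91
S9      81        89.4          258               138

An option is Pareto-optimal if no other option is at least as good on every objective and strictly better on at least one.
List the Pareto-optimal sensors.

S1: not dominated (best cost).
S2: not dominated.
S3: not dominated (best power draw).
S4: not dominated.
S5: not dominated (best accuracy).
S6: dominated by S5 (cost 106≤263, accuracy 99.9≥88.9, sample rate 925≥605, power draw 111≤133).
S7: dominated by S5 (cost 106≤271, accuracy 99.9≥82.8, sample rate 925≥372, power draw 111≤145).
S8: not dominated.
S9: dominated by S4 (cost 36≤81, accuracy 92.0≥89.4, sample rate 356≥258, power draw 100≤138).

S1, S2, S3, S4, S5, S8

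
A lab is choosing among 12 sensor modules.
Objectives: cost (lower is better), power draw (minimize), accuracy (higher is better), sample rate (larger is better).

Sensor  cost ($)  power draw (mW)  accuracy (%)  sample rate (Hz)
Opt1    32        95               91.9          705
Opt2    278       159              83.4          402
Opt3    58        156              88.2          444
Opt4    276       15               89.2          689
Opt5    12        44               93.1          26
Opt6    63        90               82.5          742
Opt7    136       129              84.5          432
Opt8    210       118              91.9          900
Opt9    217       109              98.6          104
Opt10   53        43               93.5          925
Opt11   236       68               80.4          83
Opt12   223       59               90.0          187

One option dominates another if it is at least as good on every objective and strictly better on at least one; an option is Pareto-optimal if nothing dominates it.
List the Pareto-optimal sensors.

Opt1, Opt4, Opt5, Opt9, Opt10

Opt1: not dominated.
Opt2: dominated by Opt1 (cost 32≤278, power draw 95≤159, accuracy 91.9≥83.4, sample rate 705≥402).
Opt3: dominated by Opt1 (cost 32≤58, power draw 95≤156, accuracy 91.9≥88.2, sample rate 705≥444).
Opt4: not dominated (best power draw).
Opt5: not dominated (best cost).
Opt6: dominated by Opt10 (cost 53≤63, power draw 43≤90, accuracy 93.5≥82.5, sample rate 925≥742).
Opt7: dominated by Opt1 (cost 32≤136, power draw 95≤129, accuracy 91.9≥84.5, sample rate 705≥432).
Opt8: dominated by Opt10 (cost 53≤210, power draw 43≤118, accuracy 93.5≥91.9, sample rate 925≥900).
Opt9: not dominated (best accuracy).
Opt10: not dominated (best sample rate).
Opt11: dominated by Opt10 (cost 53≤236, power draw 43≤68, accuracy 93.5≥80.4, sample rate 925≥83).
Opt12: dominated by Opt10 (cost 53≤223, power draw 43≤59, accuracy 93.5≥90.0, sample rate 925≥187).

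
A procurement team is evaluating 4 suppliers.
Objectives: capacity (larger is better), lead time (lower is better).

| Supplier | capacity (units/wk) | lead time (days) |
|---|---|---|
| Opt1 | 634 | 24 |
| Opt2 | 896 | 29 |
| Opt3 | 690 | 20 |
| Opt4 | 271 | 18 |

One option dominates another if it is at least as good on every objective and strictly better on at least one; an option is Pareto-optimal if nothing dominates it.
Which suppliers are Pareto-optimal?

Opt2, Opt3, Opt4

Opt1: dominated by Opt3 (capacity 690≥634, lead time 20≤24).
Opt2: not dominated (best capacity).
Opt3: not dominated.
Opt4: not dominated (best lead time).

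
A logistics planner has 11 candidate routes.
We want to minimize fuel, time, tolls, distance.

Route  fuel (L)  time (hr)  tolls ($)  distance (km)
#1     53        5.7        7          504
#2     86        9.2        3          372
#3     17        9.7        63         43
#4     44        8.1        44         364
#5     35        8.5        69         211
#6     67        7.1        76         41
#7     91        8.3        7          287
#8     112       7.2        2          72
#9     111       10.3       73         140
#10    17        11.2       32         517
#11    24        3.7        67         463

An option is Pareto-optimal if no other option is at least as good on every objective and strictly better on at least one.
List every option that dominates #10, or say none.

#1: worse on fuel (53 vs 17).
#2: worse on fuel (86 vs 17).
#3: worse on tolls (63 vs 32).
#4: worse on fuel (44 vs 17).
#5: worse on fuel (35 vs 17).
#6: worse on fuel (67 vs 17).
#7: worse on fuel (91 vs 17).
#8: worse on fuel (112 vs 17).
#9: worse on fuel (111 vs 17).
#11: worse on fuel (24 vs 17).
No option dominates #10.

none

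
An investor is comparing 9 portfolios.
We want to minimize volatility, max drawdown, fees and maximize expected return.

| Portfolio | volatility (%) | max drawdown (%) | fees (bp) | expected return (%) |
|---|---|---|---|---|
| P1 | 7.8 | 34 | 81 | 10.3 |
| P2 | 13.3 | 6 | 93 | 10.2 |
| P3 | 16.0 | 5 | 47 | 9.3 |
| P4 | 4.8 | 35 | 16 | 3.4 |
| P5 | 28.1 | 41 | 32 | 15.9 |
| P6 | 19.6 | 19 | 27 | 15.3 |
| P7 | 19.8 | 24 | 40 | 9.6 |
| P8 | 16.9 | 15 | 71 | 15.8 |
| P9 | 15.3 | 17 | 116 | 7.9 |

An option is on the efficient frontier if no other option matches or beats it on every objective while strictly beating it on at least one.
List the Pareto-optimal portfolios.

P1, P2, P3, P4, P5, P6, P8

P1: not dominated.
P2: not dominated.
P3: not dominated (best max drawdown).
P4: not dominated (best volatility).
P5: not dominated (best expected return).
P6: not dominated.
P7: dominated by P6 (volatility 19.6≤19.8, max drawdown 19≤24, fees 27≤40, expected return 15.3≥9.6).
P8: not dominated.
P9: dominated by P2 (volatility 13.3≤15.3, max drawdown 6≤17, fees 93≤116, expected return 10.2≥7.9).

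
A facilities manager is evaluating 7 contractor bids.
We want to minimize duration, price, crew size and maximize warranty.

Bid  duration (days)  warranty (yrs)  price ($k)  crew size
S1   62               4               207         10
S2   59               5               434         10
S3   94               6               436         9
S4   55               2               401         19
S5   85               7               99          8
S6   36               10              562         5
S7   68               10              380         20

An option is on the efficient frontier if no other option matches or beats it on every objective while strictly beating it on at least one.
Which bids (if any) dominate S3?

S5: duration 85≤94, warranty 7≥6, price 99≤436, crew size 8≤9 — dominates S3.
Others (S1, S2, S4, S6, S7) are each worse than S3 on at least one objective.

S5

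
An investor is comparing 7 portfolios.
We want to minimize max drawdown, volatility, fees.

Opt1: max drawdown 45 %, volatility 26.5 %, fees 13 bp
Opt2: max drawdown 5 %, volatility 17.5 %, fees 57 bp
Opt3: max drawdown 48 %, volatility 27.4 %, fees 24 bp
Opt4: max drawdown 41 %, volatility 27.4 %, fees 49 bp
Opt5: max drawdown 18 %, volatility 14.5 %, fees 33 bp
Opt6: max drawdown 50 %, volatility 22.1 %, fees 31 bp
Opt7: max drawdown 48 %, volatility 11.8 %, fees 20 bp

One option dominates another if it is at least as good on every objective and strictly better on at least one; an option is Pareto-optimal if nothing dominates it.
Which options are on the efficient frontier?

Opt1: not dominated (best fees).
Opt2: not dominated (best max drawdown).
Opt3: dominated by Opt1 (max drawdown 45≤48, volatility 26.5≤27.4, fees 13≤24).
Opt4: dominated by Opt5 (max drawdown 18≤41, volatility 14.5≤27.4, fees 33≤49).
Opt5: not dominated.
Opt6: dominated by Opt7 (max drawdown 48≤50, volatility 11.8≤22.1, fees 20≤31).
Opt7: not dominated (best volatility).

Opt1, Opt2, Opt5, Opt7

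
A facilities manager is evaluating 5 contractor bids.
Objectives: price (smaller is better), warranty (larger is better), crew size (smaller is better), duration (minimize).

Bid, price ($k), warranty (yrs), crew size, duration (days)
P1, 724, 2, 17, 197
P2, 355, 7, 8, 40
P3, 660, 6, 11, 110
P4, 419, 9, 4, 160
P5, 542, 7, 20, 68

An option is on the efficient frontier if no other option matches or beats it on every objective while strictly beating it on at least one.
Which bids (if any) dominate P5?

P2: price 355≤542, warranty 7≥7, crew size 8≤20, duration 40≤68 — dominates P5.
Others (P1, P3, P4) are each worse than P5 on at least one objective.

P2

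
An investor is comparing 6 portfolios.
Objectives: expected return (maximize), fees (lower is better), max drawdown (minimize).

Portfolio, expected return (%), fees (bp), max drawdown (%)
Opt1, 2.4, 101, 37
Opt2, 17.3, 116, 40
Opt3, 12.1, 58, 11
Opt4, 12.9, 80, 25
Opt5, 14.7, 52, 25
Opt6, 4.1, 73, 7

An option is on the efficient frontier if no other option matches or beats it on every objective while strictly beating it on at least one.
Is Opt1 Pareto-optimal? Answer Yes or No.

No

Opt3 vs Opt1: expected return 12.1≥2.4, fees 58≤101, max drawdown 11≤37 — Opt3 is at least as good on every objective and strictly better on at least one, so Opt3 dominates Opt1.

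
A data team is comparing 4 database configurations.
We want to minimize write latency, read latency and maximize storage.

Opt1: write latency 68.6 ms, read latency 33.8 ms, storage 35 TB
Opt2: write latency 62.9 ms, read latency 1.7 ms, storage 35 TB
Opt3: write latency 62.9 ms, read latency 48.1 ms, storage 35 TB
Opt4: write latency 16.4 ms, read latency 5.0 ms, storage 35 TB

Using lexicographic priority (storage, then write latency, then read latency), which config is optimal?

First maximize storage: best is 35, kept {Opt1, Opt2, Opt3, Opt4}.
Then minimize write latency: best is 16.4, kept {Opt4}.

Opt4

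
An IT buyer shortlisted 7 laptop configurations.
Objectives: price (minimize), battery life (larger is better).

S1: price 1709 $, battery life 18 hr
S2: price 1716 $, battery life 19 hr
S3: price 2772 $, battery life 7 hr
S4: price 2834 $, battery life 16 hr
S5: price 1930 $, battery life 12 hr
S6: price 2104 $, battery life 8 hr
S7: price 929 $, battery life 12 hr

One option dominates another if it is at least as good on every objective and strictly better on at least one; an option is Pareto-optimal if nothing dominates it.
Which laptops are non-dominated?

S1, S2, S7

S1: not dominated.
S2: not dominated (best battery life).
S3: dominated by S1 (price 1709≤2772, battery life 18≥7).
S4: dominated by S1 (price 1709≤2834, battery life 18≥16).
S5: dominated by S1 (price 1709≤1930, battery life 18≥12).
S6: dominated by S1 (price 1709≤2104, battery life 18≥8).
S7: not dominated (best price).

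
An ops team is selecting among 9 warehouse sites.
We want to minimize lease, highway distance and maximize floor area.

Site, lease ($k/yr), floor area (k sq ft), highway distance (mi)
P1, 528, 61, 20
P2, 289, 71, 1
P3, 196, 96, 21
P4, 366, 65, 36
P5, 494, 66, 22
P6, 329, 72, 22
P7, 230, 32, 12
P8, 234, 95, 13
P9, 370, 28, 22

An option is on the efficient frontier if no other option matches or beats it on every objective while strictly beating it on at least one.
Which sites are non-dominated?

P2, P3, P7, P8

P1: dominated by P2 (lease 289≤528, floor area 71≥61, highway distance 1≤20).
P2: not dominated (best highway distance).
P3: not dominated (best lease).
P4: dominated by P2 (lease 289≤366, floor area 71≥65, highway distance 1≤36).
P5: dominated by P2 (lease 289≤494, floor area 71≥66, highway distance 1≤22).
P6: dominated by P3 (lease 196≤329, floor area 96≥72, highway distance 21≤22).
P7: not dominated.
P8: not dominated.
P9: dominated by P2 (lease 289≤370, floor area 71≥28, highway distance 1≤22).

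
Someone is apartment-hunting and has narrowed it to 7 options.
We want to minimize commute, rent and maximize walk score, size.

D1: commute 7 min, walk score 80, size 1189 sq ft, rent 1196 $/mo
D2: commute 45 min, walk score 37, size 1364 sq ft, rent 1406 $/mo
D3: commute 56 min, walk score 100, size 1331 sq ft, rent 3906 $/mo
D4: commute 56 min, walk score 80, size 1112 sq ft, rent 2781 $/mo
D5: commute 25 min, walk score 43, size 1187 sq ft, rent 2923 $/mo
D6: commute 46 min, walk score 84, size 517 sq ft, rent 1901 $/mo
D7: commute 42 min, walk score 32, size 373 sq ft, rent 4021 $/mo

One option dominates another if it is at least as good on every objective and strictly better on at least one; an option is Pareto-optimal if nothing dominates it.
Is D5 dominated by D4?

D4 vs D5: D4 is worse on commute (56 vs 25), so it does not dominate D5.

No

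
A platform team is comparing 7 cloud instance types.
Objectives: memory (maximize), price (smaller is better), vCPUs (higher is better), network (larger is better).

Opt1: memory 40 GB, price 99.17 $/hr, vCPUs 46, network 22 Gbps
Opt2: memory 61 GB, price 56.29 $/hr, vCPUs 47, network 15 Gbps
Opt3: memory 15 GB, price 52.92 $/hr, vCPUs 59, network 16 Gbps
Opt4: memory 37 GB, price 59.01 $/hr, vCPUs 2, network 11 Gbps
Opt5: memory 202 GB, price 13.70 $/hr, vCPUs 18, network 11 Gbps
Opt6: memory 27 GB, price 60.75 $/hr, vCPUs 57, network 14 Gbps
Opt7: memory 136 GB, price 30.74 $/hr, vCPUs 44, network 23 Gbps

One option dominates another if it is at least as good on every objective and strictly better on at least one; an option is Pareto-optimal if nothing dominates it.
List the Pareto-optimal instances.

Opt1: not dominated.
Opt2: not dominated.
Opt3: not dominated (best vCPUs).
Opt4: dominated by Opt2 (memory 61≥37, price 56.29≤59.01, vCPUs 47≥2, network 15≥11).
Opt5: not dominated (best memory).
Opt6: not dominated.
Opt7: not dominated (best network).

Opt1, Opt2, Opt3, Opt5, Opt6, Opt7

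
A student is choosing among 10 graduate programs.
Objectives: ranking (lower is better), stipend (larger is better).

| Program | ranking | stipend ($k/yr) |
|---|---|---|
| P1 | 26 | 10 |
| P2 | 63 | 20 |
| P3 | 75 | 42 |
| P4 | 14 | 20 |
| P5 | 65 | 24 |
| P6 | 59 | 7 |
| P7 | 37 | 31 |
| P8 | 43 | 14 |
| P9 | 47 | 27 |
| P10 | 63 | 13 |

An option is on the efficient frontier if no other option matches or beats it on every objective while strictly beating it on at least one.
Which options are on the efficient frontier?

P3, P4, P7

P1: dominated by P4 (ranking 14≤26, stipend 20≥10).
P2: dominated by P4 (ranking 14≤63, stipend 20≥20).
P3: not dominated (best stipend).
P4: not dominated (best ranking).
P5: dominated by P7 (ranking 37≤65, stipend 31≥24).
P6: dominated by P1 (ranking 26≤59, stipend 10≥7).
P7: not dominated.
P8: dominated by P4 (ranking 14≤43, stipend 20≥14).
P9: dominated by P7 (ranking 37≤47, stipend 31≥27).
P10: dominated by P2 (ranking 63≤63, stipend 20≥13).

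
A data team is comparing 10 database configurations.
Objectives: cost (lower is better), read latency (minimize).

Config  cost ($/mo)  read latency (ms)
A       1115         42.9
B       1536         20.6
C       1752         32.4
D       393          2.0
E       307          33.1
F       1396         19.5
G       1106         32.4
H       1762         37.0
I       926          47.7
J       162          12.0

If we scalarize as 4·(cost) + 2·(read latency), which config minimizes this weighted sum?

A: 4·1115 + 2·42.9 = 4545.8
B: 4·1536 + 2·20.6 = 6185.2
C: 4·1752 + 2·32.4 = 7072.8
D: 4·393 + 2·2.0 = 1576.0
E: 4·307 + 2·33.1 = 1294.2
F: 4·1396 + 2·19.5 = 5623.0
G: 4·1106 + 2·32.4 = 4488.8
H: 4·1762 + 2·37.0 = 7122.0
I: 4·926 + 2·47.7 = 3799.4
J: 4·162 + 2·12.0 = 672.0
Lowest: J at 672.0.

J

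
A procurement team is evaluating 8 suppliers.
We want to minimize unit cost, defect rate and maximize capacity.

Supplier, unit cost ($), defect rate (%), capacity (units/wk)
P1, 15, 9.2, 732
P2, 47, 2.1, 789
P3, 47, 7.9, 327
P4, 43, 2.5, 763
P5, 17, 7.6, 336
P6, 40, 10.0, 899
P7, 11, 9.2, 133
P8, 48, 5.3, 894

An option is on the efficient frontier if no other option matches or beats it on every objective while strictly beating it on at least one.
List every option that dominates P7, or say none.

P1: worse on unit cost (15 vs 11).
P2: worse on unit cost (47 vs 11).
P3: worse on unit cost (47 vs 11).
P4: worse on unit cost (43 vs 11).
P5: worse on unit cost (17 vs 11).
P6: worse on unit cost (40 vs 11).
P8: worse on unit cost (48 vs 11).
No option dominates P7.

none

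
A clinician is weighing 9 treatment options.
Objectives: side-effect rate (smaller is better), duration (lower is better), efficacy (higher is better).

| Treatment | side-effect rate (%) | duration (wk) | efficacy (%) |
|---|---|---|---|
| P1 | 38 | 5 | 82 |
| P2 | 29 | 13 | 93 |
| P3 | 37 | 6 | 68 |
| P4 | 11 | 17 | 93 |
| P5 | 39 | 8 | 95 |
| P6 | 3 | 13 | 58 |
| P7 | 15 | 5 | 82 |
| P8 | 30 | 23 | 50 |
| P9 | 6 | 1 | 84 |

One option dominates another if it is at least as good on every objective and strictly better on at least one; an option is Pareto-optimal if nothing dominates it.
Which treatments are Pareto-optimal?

P2, P4, P5, P6, P9

P1: dominated by P7 (side-effect rate 15≤38, duration 5≤5, efficacy 82≥82).
P2: not dominated.
P3: dominated by P7 (side-effect rate 15≤37, duration 5≤6, efficacy 82≥68).
P4: not dominated.
P5: not dominated (best efficacy).
P6: not dominated (best side-effect rate).
P7: dominated by P9 (side-effect rate 6≤15, duration 1≤5, efficacy 84≥82).
P8: dominated by P2 (side-effect rate 29≤30, duration 13≤23, efficacy 93≥50).
P9: not dominated (best duration).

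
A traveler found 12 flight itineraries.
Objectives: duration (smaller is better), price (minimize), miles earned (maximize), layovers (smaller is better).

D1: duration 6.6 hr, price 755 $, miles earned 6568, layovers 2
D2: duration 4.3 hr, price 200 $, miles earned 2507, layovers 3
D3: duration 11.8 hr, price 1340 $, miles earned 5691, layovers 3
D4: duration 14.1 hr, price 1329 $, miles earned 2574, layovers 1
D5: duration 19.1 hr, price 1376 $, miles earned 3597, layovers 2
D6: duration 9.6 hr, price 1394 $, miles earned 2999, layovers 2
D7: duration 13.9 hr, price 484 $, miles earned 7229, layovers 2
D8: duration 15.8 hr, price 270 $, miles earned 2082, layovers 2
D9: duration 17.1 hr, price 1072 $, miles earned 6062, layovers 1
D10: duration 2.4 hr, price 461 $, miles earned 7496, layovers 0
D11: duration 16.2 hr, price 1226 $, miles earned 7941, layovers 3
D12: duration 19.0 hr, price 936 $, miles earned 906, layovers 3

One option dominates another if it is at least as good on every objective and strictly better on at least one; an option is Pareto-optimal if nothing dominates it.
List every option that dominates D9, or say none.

D10

D10: duration 2.4≤17.1, price 461≤1072, miles earned 7496≥6062, layovers 0≤1 — dominates D9.
Others (D1, D2, D3, D4, D5, D6, D7, D8, D11, D12) are each worse than D9 on at least one objective.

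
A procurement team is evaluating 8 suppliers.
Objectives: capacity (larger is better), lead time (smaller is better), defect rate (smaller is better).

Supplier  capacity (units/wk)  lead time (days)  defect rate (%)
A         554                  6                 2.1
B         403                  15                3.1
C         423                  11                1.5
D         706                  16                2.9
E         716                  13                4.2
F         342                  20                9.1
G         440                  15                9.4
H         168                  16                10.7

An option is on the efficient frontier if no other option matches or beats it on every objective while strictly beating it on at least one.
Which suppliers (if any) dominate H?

A: capacity 554≥168, lead time 6≤16, defect rate 2.1≤10.7 — dominates H.
B: capacity 403≥168, lead time 15≤16, defect rate 3.1≤10.7 — dominates H.
C: capacity 423≥168, lead time 11≤16, defect rate 1.5≤10.7 — dominates H.
D: capacity 706≥168, lead time 16≤16, defect rate 2.9≤10.7 — dominates H.
E: capacity 716≥168, lead time 13≤16, defect rate 4.2≤10.7 — dominates H.
G: capacity 440≥168, lead time 15≤16, defect rate 9.4≤10.7 — dominates H.
Others (F) are each worse than H on at least one objective.

A, B, C, D, E, G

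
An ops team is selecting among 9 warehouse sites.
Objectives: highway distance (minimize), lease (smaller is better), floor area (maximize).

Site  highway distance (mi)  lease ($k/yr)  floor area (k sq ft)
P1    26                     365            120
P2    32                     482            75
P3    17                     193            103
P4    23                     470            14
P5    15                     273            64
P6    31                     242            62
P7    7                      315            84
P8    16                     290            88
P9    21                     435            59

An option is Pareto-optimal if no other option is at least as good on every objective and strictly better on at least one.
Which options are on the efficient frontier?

P1, P3, P5, P7, P8

P1: not dominated (best floor area).
P2: dominated by P1 (highway distance 26≤32, lease 365≤482, floor area 120≥75).
P3: not dominated (best lease).
P4: dominated by P3 (highway distance 17≤23, lease 193≤470, floor area 103≥14).
P5: not dominated.
P6: dominated by P3 (highway distance 17≤31, lease 193≤242, floor area 103≥62).
P7: not dominated (best highway distance).
P8: not dominated.
P9: dominated by P3 (highway distance 17≤21, lease 193≤435, floor area 103≥59).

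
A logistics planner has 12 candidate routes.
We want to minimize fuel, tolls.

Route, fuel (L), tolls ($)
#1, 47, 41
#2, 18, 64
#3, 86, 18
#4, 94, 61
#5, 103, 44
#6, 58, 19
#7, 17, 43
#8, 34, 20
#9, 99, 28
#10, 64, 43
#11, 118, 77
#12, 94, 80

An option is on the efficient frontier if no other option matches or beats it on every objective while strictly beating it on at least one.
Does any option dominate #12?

#1 vs #12: fuel 47≤94, tolls 41≤80 — #1 is at least as good on every objective and strictly better on at least one, so #1 dominates #12.

Yes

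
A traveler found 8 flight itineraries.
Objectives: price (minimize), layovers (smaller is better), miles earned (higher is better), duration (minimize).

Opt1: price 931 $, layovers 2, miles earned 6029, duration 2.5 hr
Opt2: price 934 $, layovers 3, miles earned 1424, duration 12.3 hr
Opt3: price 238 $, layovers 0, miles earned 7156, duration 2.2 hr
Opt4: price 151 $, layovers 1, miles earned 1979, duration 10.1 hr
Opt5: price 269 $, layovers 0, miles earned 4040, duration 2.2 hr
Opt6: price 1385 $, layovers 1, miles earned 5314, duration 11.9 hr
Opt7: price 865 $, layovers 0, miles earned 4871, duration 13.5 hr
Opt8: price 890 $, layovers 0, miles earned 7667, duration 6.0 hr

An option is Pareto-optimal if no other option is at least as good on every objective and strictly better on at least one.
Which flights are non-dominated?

Opt3, Opt4, Opt8

Opt1: dominated by Opt3 (price 238≤931, layovers 0≤2, miles earned 7156≥6029, duration 2.2≤2.5).
Opt2: dominated by Opt1 (price 931≤934, layovers 2≤3, miles earned 6029≥1424, duration 2.5≤12.3).
Opt3: not dominated.
Opt4: not dominated (best price).
Opt5: dominated by Opt3 (price 238≤269, layovers 0≤0, miles earned 7156≥4040, duration 2.2≤2.2).
Opt6: dominated by Opt3 (price 238≤1385, layovers 0≤1, miles earned 7156≥5314, duration 2.2≤11.9).
Opt7: dominated by Opt3 (price 238≤865, layovers 0≤0, miles earned 7156≥4871, duration 2.2≤13.5).
Opt8: not dominated (best miles earned).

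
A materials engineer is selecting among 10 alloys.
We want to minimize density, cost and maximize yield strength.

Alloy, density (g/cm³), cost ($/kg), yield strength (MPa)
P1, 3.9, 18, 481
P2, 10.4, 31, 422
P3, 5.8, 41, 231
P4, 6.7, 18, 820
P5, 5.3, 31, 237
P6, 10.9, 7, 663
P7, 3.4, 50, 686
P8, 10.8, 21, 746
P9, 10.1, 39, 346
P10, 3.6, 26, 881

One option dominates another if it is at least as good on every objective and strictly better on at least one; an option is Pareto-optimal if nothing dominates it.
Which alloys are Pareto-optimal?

P1, P4, P6, P7, P10

P1: not dominated.
P2: dominated by P1 (density 3.9≤10.4, cost 18≤31, yield strength 481≥422).
P3: dominated by P1 (density 3.9≤5.8, cost 18≤41, yield strength 481≥231).
P4: not dominated.
P5: dominated by P1 (density 3.9≤5.3, cost 18≤31, yield strength 481≥237).
P6: not dominated (best cost).
P7: not dominated (best density).
P8: dominated by P4 (density 6.7≤10.8, cost 18≤21, yield strength 820≥746).
P9: dominated by P1 (density 3.9≤10.1, cost 18≤39, yield strength 481≥346).
P10: not dominated (best yield strength).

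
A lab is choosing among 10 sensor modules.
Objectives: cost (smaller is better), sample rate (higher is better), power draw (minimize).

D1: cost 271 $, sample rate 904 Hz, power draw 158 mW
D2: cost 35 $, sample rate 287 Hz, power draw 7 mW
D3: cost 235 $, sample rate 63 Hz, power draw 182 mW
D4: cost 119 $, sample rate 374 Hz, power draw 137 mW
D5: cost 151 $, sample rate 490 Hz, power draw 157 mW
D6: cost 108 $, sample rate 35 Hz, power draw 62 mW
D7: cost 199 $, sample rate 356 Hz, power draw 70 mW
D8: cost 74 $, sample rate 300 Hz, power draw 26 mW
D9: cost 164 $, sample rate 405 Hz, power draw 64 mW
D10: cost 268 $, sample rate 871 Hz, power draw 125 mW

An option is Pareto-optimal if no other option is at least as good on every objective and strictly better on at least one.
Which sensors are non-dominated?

D1, D2, D4, D5, D8, D9, D10

D1: not dominated (best sample rate).
D2: not dominated (best cost).
D3: dominated by D2 (cost 35≤235, sample rate 287≥63, power draw 7≤182).
D4: not dominated.
D5: not dominated.
D6: dominated by D2 (cost 35≤108, sample rate 287≥35, power draw 7≤62).
D7: dominated by D9 (cost 164≤199, sample rate 405≥356, power draw 64≤70).
D8: not dominated.
D9: not dominated.
D10: not dominated.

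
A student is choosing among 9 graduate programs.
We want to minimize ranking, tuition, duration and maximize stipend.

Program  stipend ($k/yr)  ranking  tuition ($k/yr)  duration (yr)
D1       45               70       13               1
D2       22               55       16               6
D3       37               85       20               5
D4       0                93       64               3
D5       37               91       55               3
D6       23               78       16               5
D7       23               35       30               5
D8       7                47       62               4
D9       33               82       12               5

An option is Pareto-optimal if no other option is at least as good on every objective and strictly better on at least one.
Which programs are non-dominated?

D1, D2, D7, D8, D9

D1: not dominated (best stipend).
D2: not dominated.
D3: dominated by D1 (stipend 45≥37, ranking 70≤85, tuition 13≤20, duration 1≤5).
D4: dominated by D1 (stipend 45≥0, ranking 70≤93, tuition 13≤64, duration 1≤3).
D5: dominated by D1 (stipend 45≥37, ranking 70≤91, tuition 13≤55, duration 1≤3).
D6: dominated by D1 (stipend 45≥23, ranking 70≤78, tuition 13≤16, duration 1≤5).
D7: not dominated (best ranking).
D8: not dominated.
D9: not dominated (best tuition).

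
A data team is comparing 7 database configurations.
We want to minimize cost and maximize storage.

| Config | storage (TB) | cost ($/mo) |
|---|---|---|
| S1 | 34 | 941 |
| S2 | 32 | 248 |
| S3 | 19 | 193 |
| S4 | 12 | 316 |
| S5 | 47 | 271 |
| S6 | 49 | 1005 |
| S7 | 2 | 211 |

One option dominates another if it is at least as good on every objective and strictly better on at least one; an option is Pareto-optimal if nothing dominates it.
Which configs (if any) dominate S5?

none

S1: worse on storage (34 vs 47).
S2: worse on storage (32 vs 47).
S3: worse on storage (19 vs 47).
S4: worse on storage (12 vs 47).
S6: worse on cost (1005 vs 271).
S7: worse on storage (2 vs 47).
No option dominates S5.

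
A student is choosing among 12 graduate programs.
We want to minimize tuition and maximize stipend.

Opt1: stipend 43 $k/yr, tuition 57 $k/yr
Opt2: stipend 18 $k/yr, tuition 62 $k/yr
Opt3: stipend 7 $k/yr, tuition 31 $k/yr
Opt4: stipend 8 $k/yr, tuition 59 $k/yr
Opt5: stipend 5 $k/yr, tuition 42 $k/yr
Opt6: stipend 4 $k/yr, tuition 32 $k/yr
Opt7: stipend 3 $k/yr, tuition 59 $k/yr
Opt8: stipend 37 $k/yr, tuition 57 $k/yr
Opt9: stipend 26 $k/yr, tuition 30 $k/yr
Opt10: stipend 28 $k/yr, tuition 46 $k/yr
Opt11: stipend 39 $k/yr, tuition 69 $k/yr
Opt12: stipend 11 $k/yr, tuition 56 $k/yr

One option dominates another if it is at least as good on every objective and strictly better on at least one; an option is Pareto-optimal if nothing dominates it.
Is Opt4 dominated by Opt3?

Opt3 vs Opt4: Opt3 is worse on stipend (7 vs 8), so it does not dominate Opt4.

No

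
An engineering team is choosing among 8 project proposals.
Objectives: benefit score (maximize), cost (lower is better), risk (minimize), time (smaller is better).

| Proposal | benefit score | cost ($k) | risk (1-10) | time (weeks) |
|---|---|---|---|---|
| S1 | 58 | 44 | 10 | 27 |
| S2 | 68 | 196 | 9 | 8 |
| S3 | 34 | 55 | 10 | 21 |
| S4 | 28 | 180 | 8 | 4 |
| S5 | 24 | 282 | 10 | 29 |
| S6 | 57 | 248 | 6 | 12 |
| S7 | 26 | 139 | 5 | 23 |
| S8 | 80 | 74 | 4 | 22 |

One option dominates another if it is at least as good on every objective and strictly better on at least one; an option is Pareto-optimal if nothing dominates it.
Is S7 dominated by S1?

No

S1 vs S7: S1 is worse on risk (10 vs 5), so it does not dominate S7.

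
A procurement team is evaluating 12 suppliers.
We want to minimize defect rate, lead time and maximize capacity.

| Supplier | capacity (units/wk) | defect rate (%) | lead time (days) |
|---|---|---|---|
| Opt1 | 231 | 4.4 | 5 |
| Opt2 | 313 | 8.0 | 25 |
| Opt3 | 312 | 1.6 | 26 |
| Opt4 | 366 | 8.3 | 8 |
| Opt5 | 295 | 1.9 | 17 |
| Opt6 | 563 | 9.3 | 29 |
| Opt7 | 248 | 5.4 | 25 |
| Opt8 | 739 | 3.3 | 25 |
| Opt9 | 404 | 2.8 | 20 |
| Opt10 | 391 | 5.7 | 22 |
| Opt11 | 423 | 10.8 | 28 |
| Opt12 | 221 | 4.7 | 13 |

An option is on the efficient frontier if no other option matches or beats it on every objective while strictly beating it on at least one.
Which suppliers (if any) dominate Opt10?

Opt9: capacity 404≥391, defect rate 2.8≤5.7, lead time 20≤22 — dominates Opt10.
Others (Opt1, Opt2, Opt3, Opt4, Opt5, Opt6, Opt7, Opt8, Opt11, Opt12) are each worse than Opt10 on at least one objective.

Opt9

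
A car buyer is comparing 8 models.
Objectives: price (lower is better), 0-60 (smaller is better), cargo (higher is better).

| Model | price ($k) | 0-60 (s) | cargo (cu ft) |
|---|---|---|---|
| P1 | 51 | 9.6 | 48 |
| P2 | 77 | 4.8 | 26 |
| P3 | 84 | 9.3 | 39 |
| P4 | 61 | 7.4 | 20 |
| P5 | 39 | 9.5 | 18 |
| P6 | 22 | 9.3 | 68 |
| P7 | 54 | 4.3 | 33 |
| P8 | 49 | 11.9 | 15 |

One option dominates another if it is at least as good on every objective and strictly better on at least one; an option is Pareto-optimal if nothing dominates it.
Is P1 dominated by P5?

P5 vs P1: P5 is worse on cargo (18 vs 48), so it does not dominate P1.

No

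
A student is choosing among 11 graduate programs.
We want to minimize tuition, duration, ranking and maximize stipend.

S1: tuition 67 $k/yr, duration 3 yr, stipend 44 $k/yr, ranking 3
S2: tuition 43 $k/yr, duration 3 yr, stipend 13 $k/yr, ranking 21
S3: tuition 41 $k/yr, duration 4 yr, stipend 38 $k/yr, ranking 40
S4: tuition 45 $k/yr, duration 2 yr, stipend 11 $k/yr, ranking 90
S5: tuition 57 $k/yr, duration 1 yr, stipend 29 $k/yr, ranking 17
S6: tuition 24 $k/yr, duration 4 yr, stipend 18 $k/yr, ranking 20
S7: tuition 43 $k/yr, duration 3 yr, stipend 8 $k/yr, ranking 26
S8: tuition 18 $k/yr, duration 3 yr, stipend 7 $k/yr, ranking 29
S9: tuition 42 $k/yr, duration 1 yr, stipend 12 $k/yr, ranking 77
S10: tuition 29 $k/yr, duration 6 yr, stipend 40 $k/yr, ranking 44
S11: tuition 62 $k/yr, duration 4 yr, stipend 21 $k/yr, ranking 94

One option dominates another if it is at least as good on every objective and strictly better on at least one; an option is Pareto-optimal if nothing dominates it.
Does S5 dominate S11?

S5 vs S11: tuition 57≤62, duration 1≤4, stipend 29≥21, ranking 17≤94 — S5 is at least as good on every objective with at least one strict improvement.

Yes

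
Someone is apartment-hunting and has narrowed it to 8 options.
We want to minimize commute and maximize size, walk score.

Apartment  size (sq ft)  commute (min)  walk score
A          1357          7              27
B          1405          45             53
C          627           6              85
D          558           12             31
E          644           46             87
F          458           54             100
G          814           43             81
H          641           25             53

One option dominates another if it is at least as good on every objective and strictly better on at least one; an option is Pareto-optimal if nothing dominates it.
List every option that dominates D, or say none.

C: size 627≥558, commute 6≤12, walk score 85≥31 — dominates D.
Others (A, B, E, F, G, H) are each worse than D on at least one objective.

C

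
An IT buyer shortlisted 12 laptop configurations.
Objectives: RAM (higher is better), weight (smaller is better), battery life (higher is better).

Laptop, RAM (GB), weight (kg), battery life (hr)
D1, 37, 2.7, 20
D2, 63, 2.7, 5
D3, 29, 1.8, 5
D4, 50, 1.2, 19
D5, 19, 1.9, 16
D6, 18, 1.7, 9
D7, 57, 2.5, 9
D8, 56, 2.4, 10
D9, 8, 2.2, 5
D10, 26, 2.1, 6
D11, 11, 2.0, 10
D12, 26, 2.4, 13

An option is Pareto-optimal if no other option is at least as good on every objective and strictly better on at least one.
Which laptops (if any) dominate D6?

D4: RAM 50≥18, weight 1.2≤1.7, battery life 19≥9 — dominates D6.
Others (D1, D2, D3, D5, D7, D8, D9, D10, D11, D12) are each worse than D6 on at least one objective.

D4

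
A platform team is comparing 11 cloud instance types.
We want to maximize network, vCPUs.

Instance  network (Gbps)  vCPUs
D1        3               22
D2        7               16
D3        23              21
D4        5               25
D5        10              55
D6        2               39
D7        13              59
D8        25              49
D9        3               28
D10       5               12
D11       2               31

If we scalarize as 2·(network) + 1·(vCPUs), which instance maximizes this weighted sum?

D1: 2·3 + 1·22 = 28
D2: 2·7 + 1·16 = 30
D3: 2·23 + 1·21 = 67
D4: 2·5 + 1·25 = 35
D5: 2·10 + 1·55 = 75
D6: 2·2 + 1·39 = 43
D7: 2·13 + 1·59 = 85
D8: 2·25 + 1·49 = 99
D9: 2·3 + 1·28 = 34
D10: 2·5 + 1·12 = 22
D11: 2·2 + 1·31 = 35
Highest: D8 at 99.

D8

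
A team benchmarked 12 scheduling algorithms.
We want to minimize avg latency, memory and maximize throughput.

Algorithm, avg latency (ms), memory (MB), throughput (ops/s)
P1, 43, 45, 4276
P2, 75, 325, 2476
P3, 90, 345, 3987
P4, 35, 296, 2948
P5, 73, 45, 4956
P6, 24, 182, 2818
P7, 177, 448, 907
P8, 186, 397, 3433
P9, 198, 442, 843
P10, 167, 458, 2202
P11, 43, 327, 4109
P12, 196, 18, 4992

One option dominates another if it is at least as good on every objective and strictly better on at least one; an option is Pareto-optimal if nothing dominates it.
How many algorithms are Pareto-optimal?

P1: not dominated.
P2: dominated by P1 (avg latency 43≤75, memory 45≤325, throughput 4276≥2476).
P3: dominated by P1 (avg latency 43≤90, memory 45≤345, throughput 4276≥3987).
P4: not dominated.
P5: not dominated.
P6: not dominated (best avg latency).
P7: dominated by P1 (avg latency 43≤177, memory 45≤448, throughput 4276≥907).
P8: dominated by P1 (avg latency 43≤186, memory 45≤397, throughput 4276≥3433).
P9: dominated by P1 (avg latency 43≤198, memory 45≤442, throughput 4276≥843).
P10: dominated by P1 (avg latency 43≤167, memory 45≤458, throughput 4276≥2202).
P11: dominated by P1 (avg latency 43≤43, memory 45≤327, throughput 4276≥4109).
P12: not dominated (best memory).
Pareto-optimal: P1, P4, P5, P6, P12 → 5.

5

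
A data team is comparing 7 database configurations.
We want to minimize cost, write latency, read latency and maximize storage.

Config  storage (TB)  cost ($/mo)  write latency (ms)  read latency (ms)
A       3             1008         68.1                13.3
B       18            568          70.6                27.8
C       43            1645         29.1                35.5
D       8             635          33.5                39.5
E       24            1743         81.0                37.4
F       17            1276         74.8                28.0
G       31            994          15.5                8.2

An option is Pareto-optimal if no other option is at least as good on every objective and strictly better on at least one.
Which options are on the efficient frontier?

A: dominated by G (storage 31≥3, cost 994≤1008, write latency 15.5≤68.1, read latency 8.2≤13.3).
B: not dominated (best cost).
C: not dominated (best storage).
D: not dominated.
E: dominated by C (storage 43≥24, cost 1645≤1743, write latency 29.1≤81.0, read latency 35.5≤37.4).
F: dominated by B (storage 18≥17, cost 568≤1276, write latency 70.6≤74.8, read latency 27.8≤28.0).
G: not dominated (best write latency).

B, C, D, G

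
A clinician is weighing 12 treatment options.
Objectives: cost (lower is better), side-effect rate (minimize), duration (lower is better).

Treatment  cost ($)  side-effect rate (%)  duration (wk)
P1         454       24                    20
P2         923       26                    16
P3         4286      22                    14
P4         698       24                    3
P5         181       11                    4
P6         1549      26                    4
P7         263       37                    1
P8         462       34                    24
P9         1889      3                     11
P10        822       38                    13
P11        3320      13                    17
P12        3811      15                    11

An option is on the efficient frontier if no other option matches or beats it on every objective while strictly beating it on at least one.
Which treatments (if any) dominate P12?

P5: cost 181≤3811, side-effect rate 11≤15, duration 4≤11 — dominates P12.
P9: cost 1889≤3811, side-effect rate 3≤15, duration 11≤11 — dominates P12.
Others (P1, P2, P3, P4, P6, P7, P8, P10, P11) are each worse than P12 on at least one objective.

P5, P9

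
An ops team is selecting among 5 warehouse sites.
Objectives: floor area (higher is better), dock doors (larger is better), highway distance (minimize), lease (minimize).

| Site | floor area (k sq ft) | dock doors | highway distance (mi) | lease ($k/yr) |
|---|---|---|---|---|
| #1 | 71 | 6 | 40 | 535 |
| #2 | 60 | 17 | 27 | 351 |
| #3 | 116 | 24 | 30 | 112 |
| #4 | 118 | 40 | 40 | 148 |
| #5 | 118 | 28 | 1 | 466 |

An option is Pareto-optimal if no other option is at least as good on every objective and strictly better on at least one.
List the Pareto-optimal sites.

#1: dominated by #3 (floor area 116≥71, dock doors 24≥6, highway distance 30≤40, lease 112≤535).
#2: not dominated.
#3: not dominated (best lease).
#4: not dominated (best dock doors).
#5: not dominated (best highway distance).

#2, #3, #4, #5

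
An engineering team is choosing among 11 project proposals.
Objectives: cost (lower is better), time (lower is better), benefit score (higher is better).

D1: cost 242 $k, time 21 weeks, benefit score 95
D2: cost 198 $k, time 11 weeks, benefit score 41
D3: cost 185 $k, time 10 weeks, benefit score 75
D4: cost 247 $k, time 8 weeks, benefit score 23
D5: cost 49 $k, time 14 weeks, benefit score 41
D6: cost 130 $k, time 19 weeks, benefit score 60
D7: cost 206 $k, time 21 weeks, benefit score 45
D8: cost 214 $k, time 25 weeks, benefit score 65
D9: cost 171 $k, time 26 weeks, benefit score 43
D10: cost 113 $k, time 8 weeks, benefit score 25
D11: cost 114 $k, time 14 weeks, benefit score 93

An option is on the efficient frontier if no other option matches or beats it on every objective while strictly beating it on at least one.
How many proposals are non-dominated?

5

D1: not dominated (best benefit score).
D2: dominated by D3 (cost 185≤198, time 10≤11, benefit score 75≥41).
D3: not dominated.
D4: dominated by D10 (cost 113≤247, time 8≤8, benefit score 25≥23).
D5: not dominated (best cost).
D6: dominated by D11 (cost 114≤130, time 14≤19, benefit score 93≥60).
D7: dominated by D3 (cost 185≤206, time 10≤21, benefit score 75≥45).
D8: dominated by D3 (cost 185≤214, time 10≤25, benefit score 75≥65).
D9: dominated by D6 (cost 130≤171, time 19≤26, benefit score 60≥43).
D10: not dominated.
D11: not dominated.
Pareto-optimal: D1, D3, D5, D10, D11 → 5.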